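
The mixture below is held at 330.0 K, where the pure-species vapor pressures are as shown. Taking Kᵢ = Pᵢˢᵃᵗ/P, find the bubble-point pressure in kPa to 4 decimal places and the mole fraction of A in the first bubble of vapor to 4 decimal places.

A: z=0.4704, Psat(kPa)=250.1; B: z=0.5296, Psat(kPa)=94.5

Pbub = 167.6942 kPa, y_A = 0.7016

At the bubble point ψ → 0, so ΣzᵢKᵢ = 1 with Kᵢ = Pᵢˢᵃᵗ/P ⇒ P = ΣzᵢPᵢˢᵃᵗ.
P = 0.4704·250.1 + 0.5296·94.5 = 167.6942 kPa
yᵢ = zᵢPᵢˢᵃᵗ/P ⇒ y_A = 0.4704·250.1/167.6942 = 0.7016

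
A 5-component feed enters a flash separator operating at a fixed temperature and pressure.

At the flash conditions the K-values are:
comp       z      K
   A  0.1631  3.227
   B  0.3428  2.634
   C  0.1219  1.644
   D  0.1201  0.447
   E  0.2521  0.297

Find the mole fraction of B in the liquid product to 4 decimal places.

Let ψ = V/F and solve Σ zᵢ(Kᵢ−1)/(1+ψ(Kᵢ−1)) = 0.
Feasibility: ΣzᵢKᵢ = 1.7582, Σzᵢ/Kᵢ = 1.3723 — both > 1, two phases present.
Iterate (Newton) starting at ψ = 0.5:
  ψ = 0.5000: g = 0.17443, g' = -0.8537 → ψ = 0.7043
  ψ = 0.7043: g = -0.00399, g' = -0.9317 → ψ = 0.7000
Converged at ψ = 0.7000.
Compositions from xᵢ = zᵢ/(1+ψ(Kᵢ−1)), yᵢ = Kᵢxᵢ:
  A: x = 0.0637, y = 0.2057
  B: x = 0.1599, y = 0.4212
  C: x = 0.0840, y = 0.1381
  D: x = 0.1960, y = 0.0876
  E: x = 0.4964, y = 0.1474

x_B = 0.1599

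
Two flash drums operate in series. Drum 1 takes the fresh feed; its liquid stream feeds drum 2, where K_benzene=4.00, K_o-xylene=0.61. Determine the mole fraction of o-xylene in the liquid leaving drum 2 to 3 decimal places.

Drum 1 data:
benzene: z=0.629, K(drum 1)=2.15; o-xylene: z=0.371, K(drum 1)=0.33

x_o-xylene (drum 2) = 0.885

Drum 1:
Let ψ₁ = V/F and solve Σ zᵢ(Kᵢ−1)/(1+ψ₁(Kᵢ−1)) = 0.
Check two-phase: ΣzᵢKᵢ = 1.475 > 1 and Σzᵢ/Kᵢ = 1.417 > 1, so g(0) = 0.475 > 0 and g(1) = -0.417 < 0.
Binary case is linear: z₁(K₁−1)(1+ψ₁(K₂−1)) + z₂(K₂−1)(1+ψ₁(K₁−1)) = 0
⇒ ψ₁ = [z₁(K₁−1)+z₂(K₂−1)] / [−(K₁−1)(K₂−1)] = 0.4748/0.7705 = 0.616
Drum-1 compositions:
  benzene: x = 0.368, y = 0.791
  o-xylene: x = 0.632, y = 0.209
Drum-2 feed = drum-1 liquid: z₂ = (0.3681, 0.6319).
Drum 2:
Newton–Raphson from ψ₂ = 0.5:
  ψ₂ = 0.500: g = 0.1356, g' = -0.678 → ψ₂ = 0.700
  ψ₂ = 0.700: g = 0.0173, g' = -0.527 → ψ₂ = 0.733
Converged at ψ₂ = 0.733.
  benzene: x = 0.115, y = 0.460
  o-xylene: x = 0.885, y = 0.540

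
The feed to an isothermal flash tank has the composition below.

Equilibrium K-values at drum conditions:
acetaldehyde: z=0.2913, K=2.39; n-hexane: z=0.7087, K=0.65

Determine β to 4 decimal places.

Rachford–Rice: g(β) = Σ zᵢ(Kᵢ−1)/(1+β(Kᵢ−1)) = 0.
Check two-phase: ΣzᵢKᵢ = 1.1569 > 1 and Σzᵢ/Kᵢ = 1.2122 > 1, so g(0) = 0.1569 > 0 and g(1) = -0.2122 < 0.
Iterate (Newton) starting at β = 0.5:
  β = 0.5000: g = -0.06178, g' = -0.3235 → β = 0.3090
  β = 0.3090: g = 0.00512, g' = -0.3846 → β = 0.3223
  β = 0.3223: g = 0.00004, g' = -0.3787 → β = 0.3224
Converged at β = 0.3224.

β = 0.3224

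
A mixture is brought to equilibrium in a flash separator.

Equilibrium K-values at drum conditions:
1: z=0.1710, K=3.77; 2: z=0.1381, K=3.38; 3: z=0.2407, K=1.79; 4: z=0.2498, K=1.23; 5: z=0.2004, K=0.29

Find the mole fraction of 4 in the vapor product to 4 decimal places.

y_4 = 0.2543

Rachford–Rice: g(V/F) = Σ zᵢ(Kᵢ−1)/(1+V/F(Kᵢ−1)) = 0.
Check two-phase: ΣzᵢKᵢ = 1.9077 > 1 and Σzᵢ/Kᵢ = 1.1148 > 1, so g(0) = 0.9077 > 0 and g(1) = -0.1148 < 0.
Iterate (Newton) starting at V/F = 0.42:
  V/F = 0.4200: g = 0.37575, g' = -0.7768 → V/F = 0.9037
  V/F = 0.9037: g = 0.00098, g' = -1.0326 → V/F = 0.9047
Converged at V/F = 0.9047.
Compositions from xᵢ = zᵢ/(1+V/F(Kᵢ−1)), yᵢ = Kᵢxᵢ:
  1: x = 0.0488, y = 0.1839
  2: x = 0.0438, y = 0.1480
  3: x = 0.1404, y = 0.2513
  4: x = 0.2068, y = 0.2543
  5: x = 0.5603, y = 0.1625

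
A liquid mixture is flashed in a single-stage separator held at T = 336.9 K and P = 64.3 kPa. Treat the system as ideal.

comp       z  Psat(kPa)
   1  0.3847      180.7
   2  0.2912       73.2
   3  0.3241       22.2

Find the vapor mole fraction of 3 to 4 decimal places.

Raoult's law: Kᵢ = Pᵢˢᵃᵗ/P = Pᵢˢᵃᵗ/64.3.
  K_1 = 180.7/64.3 = 2.810264, K_2 = 73.2/64.3 = 1.138414, K_3 = 22.2/64.3 = 0.345257
Newton–Raphson from β = 0.5:
  β = 0.5000: g = 0.08776, g' = -0.6593 → β = 0.6331
  β = 0.6331: g = -0.00088, g' = -0.6838 → β = 0.6318
Converged at β = 0.6318.
Compositions from xᵢ = zᵢ/(1+β(Kᵢ−1)), yᵢ = Kᵢxᵢ:
  1: x = 0.1795, y = 0.5043
  2: x = 0.2678, y = 0.3048
  3: x = 0.5528, y = 0.1908

y_3 = 0.1908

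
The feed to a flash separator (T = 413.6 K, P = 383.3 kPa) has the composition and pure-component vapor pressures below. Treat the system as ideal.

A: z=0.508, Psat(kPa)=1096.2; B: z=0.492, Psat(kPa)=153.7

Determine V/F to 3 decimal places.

V/F = 0.584

Raoult's law: Kᵢ = Pᵢˢᵃᵗ/P = Pᵢˢᵃᵗ/383.3.
  K_A = 1096.2/383.3 = 2.85990, K_B = 153.7/383.3 = 0.40099
Material balance + equilibrium reduce to Σ zᵢ(Kᵢ−1)/(1+V/F(Kᵢ−1)) = 0.
Check two-phase: ΣzᵢKᵢ = 1.650 > 1 and Σzᵢ/Kᵢ = 1.405 > 1, so g(0) = 0.650 > 0 and g(1) = -0.405 < 0.
Newton–Raphson from V/F = 0.5:
  V/F = 0.500: g = 0.0688, g' = -0.832 → V/F = 0.583
  V/F = 0.583: g = 0.0006, g' = -0.821 → V/F = 0.584
Converged at V/F = 0.584.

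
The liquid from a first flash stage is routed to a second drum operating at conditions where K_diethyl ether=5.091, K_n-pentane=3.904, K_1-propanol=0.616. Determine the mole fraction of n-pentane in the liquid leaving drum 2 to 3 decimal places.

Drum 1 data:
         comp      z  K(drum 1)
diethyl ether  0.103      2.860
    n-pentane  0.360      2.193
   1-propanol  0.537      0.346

x_n-pentane (drum 2) = 0.092

Drum 1:
Material balance + equilibrium reduce to Σ zᵢ(Kᵢ−1)/(1+ψ₁(Kᵢ−1)) = 0.
g(0) = ΣzᵢKᵢ − 1 = 0.270 and g(1) = 1 − Σzᵢ/Kᵢ = -0.752, so a root lies in (0, 1).
Newton iteration, ψ₁⁰ = 0.5:
  ψ₁ = 0.500: g = -0.1536, g' = -0.804 → ψ₁ = 0.309
  ψ₁ = 0.309: g = -0.0046, g' = -0.778 → ψ₁ = 0.303
Converged at ψ₁ = 0.303.
Drum-1 compositions:
  diethyl ether: x = 0.066, y = 0.188
  n-pentane: x = 0.264, y = 0.580
  1-propanol: x = 0.670, y = 0.232
Drum-2 feed = drum-1 liquid: z₂ = (0.0659, 0.2644, 0.6697).
Drum 2:
Let ψ₂ = V/F and solve Σ zᵢ(Kᵢ−1)/(1+ψ₂(Kᵢ−1)) = 0.
g(0) = ΣzᵢKᵢ − 1 = 0.780 and g(1) = 1 − Σzᵢ/Kᵢ = -0.168, so a root lies in (0, 1).
Newton–Raphson from ψ₂ = 0.5:
  ψ₂ = 0.500: g = 0.0834, g' = -0.641 → ψ₂ = 0.630
  ψ₂ = 0.630: g = 0.0074, g' = -0.536 → ψ₂ = 0.644
Converged at ψ₂ = 0.644.
  diethyl ether: x = 0.018, y = 0.092
  n-pentane: x = 0.092, y = 0.360
  1-propanol: x = 0.890, y = 0.548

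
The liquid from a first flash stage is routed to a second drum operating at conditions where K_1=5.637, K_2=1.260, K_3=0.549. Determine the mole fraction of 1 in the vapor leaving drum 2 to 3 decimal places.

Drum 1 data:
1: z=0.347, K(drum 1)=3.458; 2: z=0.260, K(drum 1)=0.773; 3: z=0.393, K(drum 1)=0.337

Drum 1:
Let ψ₁ = V/F and solve Σ zᵢ(Kᵢ−1)/(1+ψ₁(Kᵢ−1)) = 0.
Feasibility: ΣzᵢKᵢ = 1.533, Σzᵢ/Kᵢ = 1.603 — both > 1, two phases present.
Iterate (Newton) starting at ψ₁ = 0.49:
  ψ₁ = 0.490: g = -0.0654, g' = -0.827 → ψ₁ = 0.411
  ψ₁ = 0.411: g = 0.0011, g' = -0.862 → ψ₁ = 0.412
Converged at ψ₁ = 0.412.
Drum-1 compositions:
  1: x = 0.172, y = 0.596
  2: x = 0.287, y = 0.222
  3: x = 0.541, y = 0.182
Drum-2 feed = drum-1 liquid: z₂ = (0.1724, 0.2868, 0.5408).
Drum 2:
Material balance + equilibrium reduce to Σ zᵢ(Kᵢ−1)/(1+ψ₂(Kᵢ−1)) = 0.
Check two-phase: ΣzᵢKᵢ = 1.630 > 1 and Σzᵢ/Kᵢ = 1.243 > 1, so g(0) = 0.630 > 0 and g(1) = -0.243 < 0.
Newton iteration, ψ₂⁰ = 0.35:
  ψ₂ = 0.350: g = 0.0835, g' = -0.710 → ψ₂ = 0.468
  ψ₂ = 0.468: g = 0.0097, g' = -0.561 → ψ₂ = 0.485
Converged at ψ₂ = 0.485.
  1: x = 0.053, y = 0.299
  2: x = 0.255, y = 0.321
  3: x = 0.692, y = 0.380

y_1 (drum 2) = 0.299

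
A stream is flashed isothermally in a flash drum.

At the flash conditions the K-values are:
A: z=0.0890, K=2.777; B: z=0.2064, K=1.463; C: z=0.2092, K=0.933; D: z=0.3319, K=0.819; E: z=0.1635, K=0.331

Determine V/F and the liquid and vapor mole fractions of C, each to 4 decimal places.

Material balance + equilibrium reduce to Σ zᵢ(Kᵢ−1)/(1+V/F(Kᵢ−1)) = 0.
Feasibility: ΣzᵢKᵢ = 1.0702, Σzᵢ/Kᵢ = 1.2966 — both > 1, two phases present.
Newton iteration, V/F⁰ = 0.61:
  V/F = 0.6100: g = -0.11653, g' = -0.3152 → V/F = 0.2403
  V/F = 0.2403: g = -0.01057, g' = -0.2906 → V/F = 0.2040
  V/F = 0.2040: g = 0.00015, g' = -0.2992 → V/F = 0.2044
Converged at V/F = 0.2044.
Compositions from xᵢ = zᵢ/(1+V/F(Kᵢ−1)), yᵢ = Kᵢxᵢ:
  A: x = 0.0653, y = 0.1813
  B: x = 0.1886, y = 0.2759
  C: x = 0.2121, y = 0.1979
  D: x = 0.3447, y = 0.2823
  E: x = 0.1894, y = 0.0627

V/F = 0.2044, x_C = 0.2121, y_C = 0.1979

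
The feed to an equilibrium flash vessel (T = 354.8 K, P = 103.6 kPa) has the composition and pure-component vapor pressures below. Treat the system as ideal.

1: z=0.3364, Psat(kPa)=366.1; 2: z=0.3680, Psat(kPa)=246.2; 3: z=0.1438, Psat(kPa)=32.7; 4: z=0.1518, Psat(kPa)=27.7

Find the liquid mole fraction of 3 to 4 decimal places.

x_3 = 0.3327

Raoult's law: Kᵢ = Pᵢˢᵃᵗ/P = Pᵢˢᵃᵗ/103.6.
  K_1 = 366.1/103.6 = 3.533784, K_2 = 246.2/103.6 = 2.376448, K_3 = 32.7/103.6 = 0.315637, K_4 = 27.7/103.6 = 0.267375
Rachford–Rice: g(β) = Σ zᵢ(Kᵢ−1)/(1+β(Kᵢ−1)) = 0.
g(0) = ΣzᵢKᵢ − 1 = 1.1493 and g(1) = 1 − Σzᵢ/Kᵢ = -0.2734, so a root lies in (0, 1).
Newton iteration, β⁰ = 0.56:
  β = 0.5600: g = 0.29028, g' = -1.0028 → β = 0.8495
  β = 0.8495: g = -0.02565, g' = -1.3210 → β = 0.8301
  β = 0.8301: g = -0.00053, g' = -1.2677 → β = 0.8296
Converged at β = 0.8296.
Compositions from xᵢ = zᵢ/(1+β(Kᵢ−1)), yᵢ = Kᵢxᵢ:
  1: x = 0.1084, y = 0.3832
  2: x = 0.1718, y = 0.4083
  3: x = 0.3327, y = 0.1050
  4: x = 0.3871, y = 0.1035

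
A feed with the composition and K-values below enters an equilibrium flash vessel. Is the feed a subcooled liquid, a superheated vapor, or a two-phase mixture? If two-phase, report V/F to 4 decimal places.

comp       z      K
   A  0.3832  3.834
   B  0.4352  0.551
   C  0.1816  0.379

two-phase, V/F = 0.5420

ΣzᵢKᵢ = 1.7778; Σzᵢ/Kᵢ = 1.3689.
Both exceed 1, so a two-phase solution exists.
Rachford–Rice: g(ψ) = Σ zᵢ(Kᵢ−1)/(1+ψ(Kᵢ−1)) = 0.
Newton–Raphson from ψ = 0.5:
  ψ = 0.5000: g = 0.03378, g' = -0.8200 → ψ = 0.5412
  ψ = 0.5412: g = 0.00062, g' = -0.7914 → ψ = 0.5420
Converged at ψ = 0.5420.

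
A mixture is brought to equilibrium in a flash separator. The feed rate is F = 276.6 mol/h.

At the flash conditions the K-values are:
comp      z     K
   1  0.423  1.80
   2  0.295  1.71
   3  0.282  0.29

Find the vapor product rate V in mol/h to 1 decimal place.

Newton–Raphson from V/F = 0.4:
  V/F = 0.400: g = 0.1398, g' = -0.523 → V/F = 0.667
  V/F = 0.667: g = -0.0179, g' = -0.697 → V/F = 0.642
  V/F = 0.642: g = -0.0004, g' = -0.668 → V/F = 0.641
Converged at V/F = 0.641.
Then V = V/F·F = 0.6413·276.6 = 177.4 mol/h and L = F − V = 99.2 mol/h.

V = 177.4 mol/h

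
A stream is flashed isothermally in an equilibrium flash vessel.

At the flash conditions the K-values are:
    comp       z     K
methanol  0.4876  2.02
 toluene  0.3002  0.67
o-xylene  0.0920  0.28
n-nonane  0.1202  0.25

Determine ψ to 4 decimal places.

Material balance + equilibrium reduce to Σ zᵢ(Kᵢ−1)/(1+ψ(Kᵢ−1)) = 0.
Check two-phase: ΣzᵢKᵢ = 1.2419 > 1 and Σzᵢ/Kᵢ = 1.4988 > 1, so g(0) = 0.2419 > 0 and g(1) = -0.4988 < 0.
Iterate (Newton) starting at ψ = 0.43:
  ψ = 0.4300: g = 0.00126, g' = -0.5369 → ψ = 0.4324
Converged at ψ = 0.4324.

ψ = 0.4324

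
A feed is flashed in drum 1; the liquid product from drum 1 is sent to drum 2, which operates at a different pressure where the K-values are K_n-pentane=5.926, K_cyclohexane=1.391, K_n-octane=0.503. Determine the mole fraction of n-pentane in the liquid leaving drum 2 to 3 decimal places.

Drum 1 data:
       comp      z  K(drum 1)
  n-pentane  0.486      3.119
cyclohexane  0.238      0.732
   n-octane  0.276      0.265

Drum 1:
Let ψ₁ = V/F and solve Σ zᵢ(Kᵢ−1)/(1+ψ₁(Kᵢ−1)) = 0.
g(0) = ΣzᵢKᵢ − 1 = 0.763 and g(1) = 1 − Σzᵢ/Kᵢ = -0.522, so a root lies in (0, 1).
Newton iteration, ψ₁⁰ = 0.48:
  ψ₁ = 0.480: g = 0.1239, g' = -0.915 → ψ₁ = 0.615
  ψ₁ = 0.615: g = 0.0002, g' = -0.933 → ψ₁ = 0.616
Converged at ψ₁ = 0.616.
Drum-1 compositions:
  n-pentane: x = 0.211, y = 0.658
  cyclohexane: x = 0.285, y = 0.209
  n-octane: x = 0.504, y = 0.134
Drum-2 feed = drum-1 liquid: z₂ = (0.2109, 0.2850, 0.5041).
Drum 2:
Let ψ₂ = V/F and solve Σ zᵢ(Kᵢ−1)/(1+ψ₂(Kᵢ−1)) = 0.
Check two-phase: ΣzᵢKᵢ = 1.900 > 1 and Σzᵢ/Kᵢ = 1.243 > 1, so g(0) = 0.900 > 0 and g(1) = -0.243 < 0.
Newton–Raphson from ψ₂ = 0.5:
  ψ₂ = 0.500: g = 0.0598, g' = -0.678 → ψ₂ = 0.588
  ψ₂ = 0.588: g = 0.0031, g' = -0.614 → ψ₂ = 0.593
Converged at ψ₂ = 0.593.
  n-pentane: x = 0.054, y = 0.319
  cyclohexane: x = 0.231, y = 0.322
  n-octane: x = 0.715, y = 0.360

x_n-pentane (drum 2) = 0.054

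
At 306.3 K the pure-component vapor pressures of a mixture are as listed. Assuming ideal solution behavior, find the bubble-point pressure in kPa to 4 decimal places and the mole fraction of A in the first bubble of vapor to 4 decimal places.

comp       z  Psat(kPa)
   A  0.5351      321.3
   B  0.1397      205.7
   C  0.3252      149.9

Pbub = 249.4114 kPa, y_A = 0.6893

At the bubble point ψ → 0, so ΣzᵢKᵢ = 1 with Kᵢ = Pᵢˢᵃᵗ/P ⇒ P = ΣzᵢPᵢˢᵃᵗ.
P = 0.5351·321.3 + 0.1397·205.7 + 0.3252·149.9 = 249.4114 kPa
yᵢ = zᵢPᵢˢᵃᵗ/P ⇒ y_A = 0.5351·321.3/249.4114 = 0.6893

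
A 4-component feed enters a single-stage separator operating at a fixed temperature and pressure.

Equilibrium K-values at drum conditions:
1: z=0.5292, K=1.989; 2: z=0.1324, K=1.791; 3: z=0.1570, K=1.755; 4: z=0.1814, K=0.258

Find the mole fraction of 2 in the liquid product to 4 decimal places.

Let β = V/F and solve Σ zᵢ(Kᵢ−1)/(1+β(Kᵢ−1)) = 0.
Check two-phase: ΣzᵢKᵢ = 1.6120 > 1 and Σzᵢ/Kᵢ = 1.1325 > 1, so g(0) = 0.6120 > 0 and g(1) = -0.1325 < 0.
Newton–Raphson from β = 0.55:
  β = 0.5500: g = 0.26832, g' = -0.5871 → β = 1.0000
  β = 1.0000: g = -0.13255, g' = -1.6861 → β = 0.9214
  β = 0.9214: g = -0.02118, g' = -1.1986 → β = 0.9037
  β = 0.9037: g = -0.00067, g' = -1.1243 → β = 0.9031
Converged at β = 0.9031.
Compositions from xᵢ = zᵢ/(1+β(Kᵢ−1)), yᵢ = Kᵢxᵢ:
  1: x = 0.2795, y = 0.5560
  2: x = 0.0772, y = 0.1383
  3: x = 0.0933, y = 0.1638
  4: x = 0.5499, y = 0.1419

x_2 = 0.0772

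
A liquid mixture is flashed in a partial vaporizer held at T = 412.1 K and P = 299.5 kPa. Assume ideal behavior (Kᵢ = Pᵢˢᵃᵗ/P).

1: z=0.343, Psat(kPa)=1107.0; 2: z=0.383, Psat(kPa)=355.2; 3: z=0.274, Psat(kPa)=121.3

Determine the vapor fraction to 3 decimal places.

Raoult's law: Kᵢ = Pᵢˢᵃᵗ/P = Pᵢˢᵃᵗ/299.5.
  K_1 = 1107.0/299.5 = 3.69616, K_2 = 355.2/299.5 = 1.18598, K_3 = 121.3/299.5 = 0.40501
Rachford–Rice: g(ψ) = Σ zᵢ(Kᵢ−1)/(1+ψ(Kᵢ−1)) = 0.
Check two-phase: ΣzᵢKᵢ = 1.833 > 1 and Σzᵢ/Kᵢ = 1.092 > 1, so g(0) = 0.833 > 0 and g(1) = -0.092 < 0.
Newton–Raphson from ψ = 0.5:
  ψ = 0.500: g = 0.2269, g' = -0.660 → ψ = 0.844
  ψ = 0.844: g = 0.0165, g' = -0.634 → ψ = 0.870
Converged at ψ = 0.870.

ψ = 0.870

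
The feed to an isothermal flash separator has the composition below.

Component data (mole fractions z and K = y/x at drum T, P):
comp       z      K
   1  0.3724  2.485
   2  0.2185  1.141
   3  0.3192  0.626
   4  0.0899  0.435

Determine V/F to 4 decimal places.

Iterate (Newton) starting at V/F = 0.5:
  V/F = 0.5000: g = 0.12852, g' = -0.3976 → V/F = 0.8233
  V/F = 0.8233: g = 0.00897, g' = -0.3633 → V/F = 0.8479
Converged at V/F = 0.8479.

V/F = 0.8479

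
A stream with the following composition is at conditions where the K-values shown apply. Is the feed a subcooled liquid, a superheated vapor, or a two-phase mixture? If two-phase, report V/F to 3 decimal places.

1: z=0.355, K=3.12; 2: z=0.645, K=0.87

ΣzᵢKᵢ = 1.669; Σzᵢ/Kᵢ = 0.855.
Since Σzᵢ/Kᵢ < 1 the mixture is above its dew point — single vapor phase.

superheated vapor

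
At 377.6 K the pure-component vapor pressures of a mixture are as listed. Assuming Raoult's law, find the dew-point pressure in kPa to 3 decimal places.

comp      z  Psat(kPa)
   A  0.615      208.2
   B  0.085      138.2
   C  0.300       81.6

At the dew point ψ → 1, so Σzᵢ/Kᵢ = 1 with Kᵢ = Pᵢˢᵃᵗ/P ⇒ 1/P = Σzᵢ/Pᵢˢᵃᵗ.
1/P = 0.615/208.2 + 0.085/138.2 + 0.300/81.6 = 0.007245 ⇒ P = 138.018 kPa

Pdew = 138.018 kPa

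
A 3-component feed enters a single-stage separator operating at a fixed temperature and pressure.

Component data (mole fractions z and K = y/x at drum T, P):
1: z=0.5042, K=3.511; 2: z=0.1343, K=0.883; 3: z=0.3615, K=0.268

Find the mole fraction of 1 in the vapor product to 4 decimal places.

y_1 = 0.6961

Newton iteration, V/F⁰ = 0.5:
  V/F = 0.5000: g = 0.12725, g' = -1.1089 → V/F = 0.6148
  V/F = 0.6148: g = -0.00033, g' = -1.1338 → V/F = 0.6145
Converged at V/F = 0.6145.
Compositions from xᵢ = zᵢ/(1+V/F(Kᵢ−1)), yᵢ = Kᵢxᵢ:
  1: x = 0.1983, y = 0.6961
  2: x = 0.1447, y = 0.1278
  3: x = 0.6570, y = 0.1761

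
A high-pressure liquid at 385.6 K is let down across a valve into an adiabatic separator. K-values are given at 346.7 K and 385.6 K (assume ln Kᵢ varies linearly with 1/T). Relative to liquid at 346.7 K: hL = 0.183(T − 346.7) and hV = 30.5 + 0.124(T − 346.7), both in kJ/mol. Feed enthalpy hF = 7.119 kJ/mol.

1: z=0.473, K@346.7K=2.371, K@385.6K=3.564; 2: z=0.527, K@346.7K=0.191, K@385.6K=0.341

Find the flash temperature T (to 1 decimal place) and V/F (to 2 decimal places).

Adiabatic flash: solve Rachford–Rice at each trial T, then check hF = ψ·hV(T) + (1−ψ)·hL(T).
  T = 346.7 K: K = (2.371, 0.191), RR gives ψ = 0.200, H_out = 6.109 kJ/mol
  T = 385.6 K: K = (3.564, 0.341), RR gives ψ = 0.512, H_out = 21.566 kJ/mol
  T = 366.1 K: K = (2.937, 0.259), RR gives ψ = 0.366, H_out = 14.301 kJ/mol
  T = 356.4 K: K = (2.647, 0.223), RR gives ψ = 0.289, H_out = 10.423 kJ/mol
  T = 351.5 K: K = (2.505, 0.207), RR gives ψ = 0.246, H_out = 8.315 kJ/mol
  T = 349.1 K: K = (2.438, 0.199), RR gives ψ = 0.224, H_out = 7.232 kJ/mol
Linear interpolation between T = 346.7 (H_out = 6.109) and T = 349.1 (H_out = 7.232) on hF = 7.119 gives T ≈ 348.9 K, at which ψ = 0.22.

T = 348.9 K, V/F = 0.22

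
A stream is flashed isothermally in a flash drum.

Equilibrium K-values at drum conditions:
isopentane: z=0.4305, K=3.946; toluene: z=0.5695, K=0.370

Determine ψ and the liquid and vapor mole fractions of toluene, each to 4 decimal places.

Rachford–Rice: g(ψ) = Σ zᵢ(Kᵢ−1)/(1+ψ(Kᵢ−1)) = 0.
g(0) = ΣzᵢKᵢ − 1 = 0.9095 and g(1) = 1 − Σzᵢ/Kᵢ = -0.6483, so a root lies in (0, 1).
Newton–Raphson from ψ = 0.57:
  ψ = 0.5700: g = -0.08645, g' = -1.0708 → ψ = 0.4893
  ψ = 0.4893: g = 0.00083, g' = -1.0992 → ψ = 0.4900
Converged at ψ = 0.4900.
Compositions from xᵢ = zᵢ/(1+ψ(Kᵢ−1)), yᵢ = Kᵢxᵢ:
  isopentane: x = 0.1762, y = 0.6952
  toluene: x = 0.8238, y = 0.3048

ψ = 0.4900, x_toluene = 0.8238, y_toluene = 0.3048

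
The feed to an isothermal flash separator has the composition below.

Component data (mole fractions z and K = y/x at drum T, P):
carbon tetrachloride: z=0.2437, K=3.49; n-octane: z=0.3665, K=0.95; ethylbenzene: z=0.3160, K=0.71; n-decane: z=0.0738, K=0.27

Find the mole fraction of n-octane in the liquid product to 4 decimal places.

x_n-octane = 0.3787

Material balance + equilibrium reduce to Σ zᵢ(Kᵢ−1)/(1+ψ(Kᵢ−1)) = 0.
Feasibility: ΣzᵢKᵢ = 1.4430, Σzᵢ/Kᵢ = 1.1740 — both > 1, two phases present.
Newton iteration, ψ⁰ = 0.31:
  ψ = 0.3100: g = 0.15353, g' = -0.5800 → ψ = 0.5747
  ψ = 0.5747: g = 0.02796, g' = -0.4116 → ψ = 0.6426
  ψ = 0.6426: g = 0.00033, g' = -0.4042 → ψ = 0.6435
Converged at ψ = 0.6435.
Compositions from xᵢ = zᵢ/(1+ψ(Kᵢ−1)), yᵢ = Kᵢxᵢ:
  carbon tetrachloride: x = 0.0937, y = 0.3268
  n-octane: x = 0.3787, y = 0.3597
  ethylbenzene: x = 0.3885, y = 0.2758
  n-decane: x = 0.1392, y = 0.0376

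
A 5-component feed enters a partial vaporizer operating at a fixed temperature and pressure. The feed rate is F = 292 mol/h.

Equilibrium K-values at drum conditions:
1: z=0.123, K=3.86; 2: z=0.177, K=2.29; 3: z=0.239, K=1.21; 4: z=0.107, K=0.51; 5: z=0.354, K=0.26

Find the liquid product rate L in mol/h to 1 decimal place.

Material balance + equilibrium reduce to Σ zᵢ(Kᵢ−1)/(1+V/F(Kᵢ−1)) = 0.
g(0) = ΣzᵢKᵢ − 1 = 0.316 and g(1) = 1 − Σzᵢ/Kᵢ = -0.878, so a root lies in (0, 1).
Newton–Raphson from V/F = 0.56:
  V/F = 0.560: g = -0.2069, g' = -0.870 → V/F = 0.322
  V/F = 0.322: g = -0.0149, g' = -0.799 → V/F = 0.304
Converged at V/F = 0.304.
Then V = V/F·F = 0.3037·292 = 88.7 mol/h and L = F − V = 203.3 mol/h.

L = 203.3 mol/h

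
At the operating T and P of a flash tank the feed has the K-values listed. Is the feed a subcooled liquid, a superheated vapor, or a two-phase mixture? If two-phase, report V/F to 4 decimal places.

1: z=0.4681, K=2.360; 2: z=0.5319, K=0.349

ΣzᵢKᵢ = 1.2903; Σzᵢ/Kᵢ = 1.7224.
Both exceed 1, so a two-phase solution exists.
Rachford–Rice: g(ψ) = Σ zᵢ(Kᵢ−1)/(1+ψ(Kᵢ−1)) = 0.
Newton–Raphson from ψ = 0.43:
  ψ = 0.4300: g = -0.07918, g' = -0.7795 → ψ = 0.3284
  ψ = 0.3284: g = -0.00037, g' = -0.7784 → ψ = 0.3279
Converged at ψ = 0.3279.

two-phase, V/F = 0.3279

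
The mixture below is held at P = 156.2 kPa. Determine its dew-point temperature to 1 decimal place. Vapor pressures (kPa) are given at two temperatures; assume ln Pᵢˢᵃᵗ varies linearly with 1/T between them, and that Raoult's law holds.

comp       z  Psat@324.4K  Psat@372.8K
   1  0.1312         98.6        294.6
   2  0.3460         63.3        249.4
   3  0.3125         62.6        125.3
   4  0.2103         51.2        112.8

Dew-point temperature: Σzᵢ·P/Pᵢˢᵃᵗ(T) = 1. Interpolate ln Pᵢˢᵃᵗ = aᵢ + bᵢ/T.
  T = 324.4 K: ΣzᵢP/Pᵢˢᵃᵗ = 2.4830
  T = 372.8 K: ΣzᵢP/Pᵢˢᵃᵗ = 0.9670
  T = 348.6 K: ΣzᵢP/Pᵢˢᵃᵗ = 1.4845
  T = 360.7 K: ΣzᵢP/Pᵢˢᵃᵗ = 1.1871
  T = 366.8 K: ΣzᵢP/Pᵢˢᵃᵗ = 1.0682
  T = 369.8 K: ΣzᵢP/Pᵢˢᵃᵗ = 1.0158
  T = 371.3 K: ΣzᵢP/Pᵢˢᵃᵗ = 0.9910
Interpolating between 369.8 K and 371.3 K gives T ≈ 370.8 K.

T = 370.8 K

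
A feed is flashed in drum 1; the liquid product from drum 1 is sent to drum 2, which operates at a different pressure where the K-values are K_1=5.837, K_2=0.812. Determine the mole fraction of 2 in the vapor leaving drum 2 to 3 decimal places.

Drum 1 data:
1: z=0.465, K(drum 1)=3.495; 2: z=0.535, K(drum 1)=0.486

Drum 1:
Material balance + equilibrium reduce to Σ zᵢ(Kᵢ−1)/(1+ψ₁(Kᵢ−1)) = 0.
g(0) = ΣzᵢKᵢ − 1 = 0.885 and g(1) = 1 − Σzᵢ/Kᵢ = -0.234, so a root lies in (0, 1).
Newton–Raphson from ψ₁ = 0.5:
  ψ₁ = 0.500: g = 0.1461, g' = -0.829 → ψ₁ = 0.676
  ψ₁ = 0.676: g = 0.0103, g' = -0.733 → ψ₁ = 0.690
Converged at ψ₁ = 0.690.
Drum-1 compositions:
  1: x = 0.171, y = 0.597
  2: x = 0.829, y = 0.403
Drum-2 feed = drum-1 liquid: z₂ = (0.1708, 0.8292).
Drum 2:
Let ψ₂ = V/F and solve Σ zᵢ(Kᵢ−1)/(1+ψ₂(Kᵢ−1)) = 0.
g(0) = ΣzᵢKᵢ − 1 = 0.670 and g(1) = 1 − Σzᵢ/Kᵢ = -0.050, so a root lies in (0, 1).
Binary case is linear: z₁(K₁−1)(1+ψ₂(K₂−1)) + z₂(K₂−1)(1+ψ₂(K₁−1)) = 0
⇒ ψ₂ = [z₁(K₁−1)+z₂(K₂−1)] / [−(K₁−1)(K₂−1)] = 0.6704/0.9094 = 0.737
  1: x = 0.037, y = 0.218
  2: x = 0.963, y = 0.782

y_2 (drum 2) = 0.782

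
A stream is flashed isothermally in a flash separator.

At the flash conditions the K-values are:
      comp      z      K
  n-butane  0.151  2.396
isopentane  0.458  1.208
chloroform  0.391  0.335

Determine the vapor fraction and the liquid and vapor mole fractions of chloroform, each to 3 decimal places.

ψ = 0.099, x_chloroform = 0.419, y_chloroform = 0.140

Rachford–Rice: g(ψ) = Σ zᵢ(Kᵢ−1)/(1+ψ(Kᵢ−1)) = 0.
g(0) = ΣzᵢKᵢ − 1 = 0.046 and g(1) = 1 − Σzᵢ/Kᵢ = -0.609, so a root lies in (0, 1).
Newton iteration, ψ⁰ = 0.48:
  ψ = 0.480: g = -0.1691, g' = -0.495 → ψ = 0.138
  ψ = 0.138: g = -0.0171, g' = -0.435 → ψ = 0.099
Converged at ψ = 0.099.
Compositions from xᵢ = zᵢ/(1+ψ(Kᵢ−1)), yᵢ = Kᵢxᵢ:
  n-butane: x = 0.133, y = 0.318
  isopentane: x = 0.449, y = 0.542
  chloroform: x = 0.419, y = 0.140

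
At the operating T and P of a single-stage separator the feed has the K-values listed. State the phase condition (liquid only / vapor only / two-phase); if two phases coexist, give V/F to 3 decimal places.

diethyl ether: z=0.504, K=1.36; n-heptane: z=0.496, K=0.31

liquid only

ΣzᵢKᵢ = 0.839; Σzᵢ/Kᵢ = 1.971.
Since ΣzᵢKᵢ < 1 the mixture is below its bubble point — single liquid phase.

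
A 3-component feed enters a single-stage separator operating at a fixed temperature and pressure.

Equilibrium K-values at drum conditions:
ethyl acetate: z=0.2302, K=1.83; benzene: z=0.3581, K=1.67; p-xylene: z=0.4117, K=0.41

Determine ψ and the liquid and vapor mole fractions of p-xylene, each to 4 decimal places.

ψ = 0.4336, x_p-xylene = 0.5532, y_p-xylene = 0.2268

Rachford–Rice: g(ψ) = Σ zᵢ(Kᵢ−1)/(1+ψ(Kᵢ−1)) = 0.
g(0) = ΣzᵢKᵢ − 1 = 0.1881 and g(1) = 1 − Σzᵢ/Kᵢ = -0.3444, so a root lies in (0, 1).
Newton–Raphson from ψ = 0.5:
  ψ = 0.5000: g = -0.02979, g' = -0.4577 → ψ = 0.4349
  ψ = 0.4349: g = -0.00057, g' = -0.4413 → ψ = 0.4336
Converged at ψ = 0.4336.
Compositions from xᵢ = zᵢ/(1+ψ(Kᵢ−1)), yᵢ = Kᵢxᵢ:
  ethyl acetate: x = 0.1693, y = 0.3098
  benzene: x = 0.2775, y = 0.4634
  p-xylene: x = 0.5532, y = 0.2268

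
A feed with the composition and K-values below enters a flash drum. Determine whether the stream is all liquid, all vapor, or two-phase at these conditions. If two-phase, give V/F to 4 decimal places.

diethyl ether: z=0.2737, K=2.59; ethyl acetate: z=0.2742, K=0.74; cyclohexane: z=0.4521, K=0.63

two-phase, V/F = 0.3734

ΣzᵢKᵢ = 1.1966; Σzᵢ/Kᵢ = 1.1938.
Both exceed 1, so a two-phase solution exists.
Let ψ = V/F and solve Σ zᵢ(Kᵢ−1)/(1+ψ(Kᵢ−1)) = 0.
Iterate (Newton) starting at ψ = 0.5:
  ψ = 0.5000: g = -0.04475, g' = -0.3324 → ψ = 0.3654
  ψ = 0.3654: g = 0.00306, g' = -0.3822 → ψ = 0.3734
Converged at ψ = 0.3734.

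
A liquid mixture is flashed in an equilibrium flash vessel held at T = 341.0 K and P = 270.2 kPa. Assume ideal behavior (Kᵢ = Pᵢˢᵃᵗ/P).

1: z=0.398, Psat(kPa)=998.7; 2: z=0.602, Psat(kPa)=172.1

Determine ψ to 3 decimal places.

Raoult's law: Kᵢ = Pᵢˢᵃᵗ/P = Pᵢˢᵃᵗ/270.2.
  K_1 = 998.7/270.2 = 3.69615, K_2 = 172.1/270.2 = 0.63694
Binary case is linear: z₁(K₁−1)(1+ψ(K₂−1)) + z₂(K₂−1)(1+ψ(K₁−1)) = 0
⇒ ψ = [z₁(K₁−1)+z₂(K₂−1)] / [−(K₁−1)(K₂−1)] = 0.8545/0.9789 = 0.873

ψ = 0.873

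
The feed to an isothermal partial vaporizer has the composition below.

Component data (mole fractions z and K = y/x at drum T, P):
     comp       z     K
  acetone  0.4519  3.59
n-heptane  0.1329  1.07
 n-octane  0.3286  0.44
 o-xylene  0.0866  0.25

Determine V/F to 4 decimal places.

Rachford–Rice: g(V/F) = Σ zᵢ(Kᵢ−1)/(1+V/F(Kᵢ−1)) = 0.
g(0) = ΣzᵢKᵢ − 1 = 0.9308 and g(1) = 1 − Σzᵢ/Kᵢ = -0.3433, so a root lies in (0, 1).
Iterate (Newton) starting at V/F = 0.39:
  V/F = 0.3900: g = 0.26409, g' = -1.0169 → V/F = 0.6497
  V/F = 0.6497: g = 0.02924, g' = -0.8617 → V/F = 0.6836
  V/F = 0.6836: g = -0.00014, g' = -0.8712 → V/F = 0.6835
Converged at V/F = 0.6835.

V/F = 0.6835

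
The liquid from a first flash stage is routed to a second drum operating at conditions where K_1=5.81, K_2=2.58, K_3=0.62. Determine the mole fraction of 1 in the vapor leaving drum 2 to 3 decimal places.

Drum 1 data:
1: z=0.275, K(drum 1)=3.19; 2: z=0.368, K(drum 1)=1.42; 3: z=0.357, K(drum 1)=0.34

y_1 (drum 2) = 0.142

Drum 1:
Material balance + equilibrium reduce to Σ zᵢ(Kᵢ−1)/(1+ψ₁(Kᵢ−1)) = 0.
g(0) = ΣzᵢKᵢ − 1 = 0.521 and g(1) = 1 − Σzᵢ/Kᵢ = -0.395, so a root lies in (0, 1).
Iterate (Newton) starting at ψ₁ = 0.35:
  ψ₁ = 0.350: g = 0.1693, g' = -0.735 → ψ₁ = 0.580
  ψ₁ = 0.580: g = 0.0076, g' = -0.706 → ψ₁ = 0.591
Converged at ψ₁ = 0.591.
Drum-1 compositions:
  1: x = 0.120, y = 0.382
  2: x = 0.295, y = 0.419
  3: x = 0.585, y = 0.199
Drum-2 feed = drum-1 liquid: z₂ = (0.1199, 0.2948, 0.5853).
Drum 2:
Material balance + equilibrium reduce to Σ zᵢ(Kᵢ−1)/(1+ψ₂(Kᵢ−1)) = 0.
Check two-phase: ΣzᵢKᵢ = 1.820 > 1 and Σzᵢ/Kᵢ = 1.079 > 1, so g(0) = 0.820 > 0 and g(1) = -0.079 < 0.
Newton–Raphson from ψ₂ = 0.5:
  ψ₂ = 0.500: g = 0.1549, g' = -0.598 → ψ₂ = 0.759
  ψ₂ = 0.759: g = 0.0231, g' = -0.447 → ψ₂ = 0.811
  ψ₂ = 0.811: g = 0.0004, g' = -0.433 → ψ₂ = 0.812
Converged at ψ₂ = 0.812.
  1: x = 0.024, y = 0.142
  2: x = 0.129, y = 0.333
  3: x = 0.846, y = 0.525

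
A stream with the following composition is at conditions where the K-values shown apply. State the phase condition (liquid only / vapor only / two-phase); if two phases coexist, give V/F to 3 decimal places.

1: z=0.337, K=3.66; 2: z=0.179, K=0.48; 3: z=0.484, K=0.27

ΣzᵢKᵢ = 1.450; Σzᵢ/Kᵢ = 2.258.
Both exceed 1, so a two-phase solution exists.
Let ψ = V/F and solve Σ zᵢ(Kᵢ−1)/(1+ψ(Kᵢ−1)) = 0.
Iterate (Newton) starting at ψ = 0.57:
  ψ = 0.570: g = -0.3811, g' = -1.231 → ψ = 0.260
  ψ = 0.260: g = -0.0143, g' = -1.290 → ψ = 0.249
Converged at ψ = 0.249.

two-phase, V/F = 0.249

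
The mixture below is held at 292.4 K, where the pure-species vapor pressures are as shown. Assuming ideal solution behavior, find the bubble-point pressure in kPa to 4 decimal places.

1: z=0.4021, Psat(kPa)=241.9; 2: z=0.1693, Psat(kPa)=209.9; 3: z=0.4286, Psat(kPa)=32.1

At the bubble point ψ → 0, so ΣzᵢKᵢ = 1 with Kᵢ = Pᵢˢᵃᵗ/P ⇒ P = ΣzᵢPᵢˢᵃᵗ.
P = 0.4021·241.9 + 0.1693·209.9 + 0.4286·32.1 = 146.5621 kPa

Pbub = 146.5621 kPa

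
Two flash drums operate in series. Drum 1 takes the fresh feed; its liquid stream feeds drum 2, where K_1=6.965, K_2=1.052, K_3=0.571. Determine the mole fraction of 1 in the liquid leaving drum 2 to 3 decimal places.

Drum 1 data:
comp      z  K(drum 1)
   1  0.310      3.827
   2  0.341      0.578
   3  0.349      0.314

x_1 (drum 2) = 0.038

Drum 1:
Material balance + equilibrium reduce to Σ zᵢ(Kᵢ−1)/(1+ψ₁(Kᵢ−1)) = 0.
Check two-phase: ΣzᵢKᵢ = 1.493 > 1 and Σzᵢ/Kᵢ = 1.782 > 1, so g(0) = 0.493 > 0 and g(1) = -0.782 < 0.
Newton–Raphson from ψ₁ = 0.46:
  ψ₁ = 0.460: g = -0.1474, g' = -0.912 → ψ₁ = 0.298
  ψ₁ = 0.298: g = 0.0097, g' = -1.068 → ψ₁ = 0.307
  ψ₁ = 0.307: g = 0.0001, g' = -1.053 → ψ₁ = 0.308
Converged at ψ₁ = 0.308.
Drum-1 compositions:
  1: x = 0.166, y = 0.635
  2: x = 0.392, y = 0.226
  3: x = 0.442, y = 0.139
Drum-2 feed = drum-1 liquid: z₂ = (0.1658, 0.3919, 0.4423).
Drum 2:
Material balance + equilibrium reduce to Σ zᵢ(Kᵢ−1)/(1+ψ₂(Kᵢ−1)) = 0.
Feasibility: ΣzᵢKᵢ = 1.820, Σzᵢ/Kᵢ = 1.171 — both > 1, two phases present.
Newton iteration, ψ₂⁰ = 0.5:
  ψ₂ = 0.500: g = 0.0267, g' = -0.505 → ψ₂ = 0.553
  ψ₂ = 0.553: g = 0.0012, g' = -0.460 → ψ₂ = 0.555
Converged at ψ₂ = 0.555.
  1: x = 0.038, y = 0.268
  2: x = 0.381, y = 0.401
  3: x = 0.581, y = 0.332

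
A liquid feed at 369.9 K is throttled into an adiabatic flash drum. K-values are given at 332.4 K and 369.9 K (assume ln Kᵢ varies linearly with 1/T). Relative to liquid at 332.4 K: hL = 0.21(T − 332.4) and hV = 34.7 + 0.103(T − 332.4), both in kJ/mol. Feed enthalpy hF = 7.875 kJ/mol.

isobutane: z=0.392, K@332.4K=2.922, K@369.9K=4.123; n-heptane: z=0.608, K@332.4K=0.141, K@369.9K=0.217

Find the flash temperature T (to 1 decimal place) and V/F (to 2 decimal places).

Adiabatic flash: solve Rachford–Rice at each trial T, then check hF = ψ·hV(T) + (1−ψ)·hL(T).
  T = 332.4 K: K = (2.922, 0.141), RR gives ψ = 0.140, H_out = 4.858 kJ/mol
  T = 369.9 K: K = (4.123, 0.217), RR gives ψ = 0.306, H_out = 17.264 kJ/mol
  T = 351.1 K: K = (3.501, 0.177), RR gives ψ = 0.233, H_out = 11.551 kJ/mol
  T = 341.8 K: K = (3.208, 0.158), RR gives ψ = 0.190, H_out = 8.392 kJ/mol
  T = 337.1 K: K = (3.064, 0.150), RR gives ψ = 0.166, H_out = 6.676 kJ/mol
  T = 339.5 K: K = (3.137, 0.154), RR gives ψ = 0.179, H_out = 7.564 kJ/mol
Linear interpolation between T = 339.5 (H_out = 7.564) and T = 341.8 (H_out = 8.392) on hF = 7.875 gives T ≈ 340.4 K, at which ψ = 0.18.

T = 340.4 K, V/F = 0.18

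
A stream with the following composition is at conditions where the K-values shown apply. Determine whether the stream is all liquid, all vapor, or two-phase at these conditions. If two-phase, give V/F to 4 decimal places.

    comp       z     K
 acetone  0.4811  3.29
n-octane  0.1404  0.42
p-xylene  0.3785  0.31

two-phase, V/F = 0.5002

ΣzᵢKᵢ = 1.7591; Σzᵢ/Kᵢ = 1.7015.
Both exceed 1, so a two-phase solution exists.
Rachford–Rice: g(ψ) = Σ zᵢ(Kᵢ−1)/(1+ψ(Kᵢ−1)) = 0.
Iterate (Newton) starting at ψ = 0.52:
  ψ = 0.5200: g = -0.02102, g' = -1.0608 → ψ = 0.5002
Converged at ψ = 0.5002.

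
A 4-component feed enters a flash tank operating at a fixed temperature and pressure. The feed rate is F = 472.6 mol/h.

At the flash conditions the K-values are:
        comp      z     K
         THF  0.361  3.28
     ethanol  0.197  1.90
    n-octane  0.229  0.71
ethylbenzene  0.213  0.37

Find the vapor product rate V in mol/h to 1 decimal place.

V = 404.1 mol/h

Rachford–Rice: g(ψ) = Σ zᵢ(Kᵢ−1)/(1+ψ(Kᵢ−1)) = 0.
Feasibility: ΣzᵢKᵢ = 1.800, Σzᵢ/Kᵢ = 1.112 — both > 1, two phases present.
Iterate (Newton) starting at ψ = 0.53:
  ψ = 0.530: g = 0.2128, g' = -0.675 → ψ = 0.845
  ψ = 0.845: g = 0.0070, g' = -0.691 → ψ = 0.855
Converged at ψ = 0.855.
Then V = ψ·F = 0.8551·472.6 = 404.1 mol/h and L = F − V = 68.5 mol/h.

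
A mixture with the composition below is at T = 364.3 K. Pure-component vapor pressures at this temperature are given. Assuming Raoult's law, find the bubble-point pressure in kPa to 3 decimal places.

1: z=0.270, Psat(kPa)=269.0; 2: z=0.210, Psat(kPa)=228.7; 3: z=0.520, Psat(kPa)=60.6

At the bubble point ψ → 0, so ΣzᵢKᵢ = 1 with Kᵢ = Pᵢˢᵃᵗ/P ⇒ P = ΣzᵢPᵢˢᵃᵗ.
P = 0.270·269.0 + 0.210·228.7 + 0.520·60.6 = 152.169 kPa

Pbub = 152.169 kPa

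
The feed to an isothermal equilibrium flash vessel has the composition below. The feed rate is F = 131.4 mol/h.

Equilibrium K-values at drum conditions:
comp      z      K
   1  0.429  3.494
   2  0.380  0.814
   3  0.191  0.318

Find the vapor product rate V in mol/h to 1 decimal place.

Material balance + equilibrium reduce to Σ zᵢ(Kᵢ−1)/(1+ψ(Kᵢ−1)) = 0.
Check two-phase: ΣzᵢKᵢ = 1.869 > 1 and Σzᵢ/Kᵢ = 1.190 > 1, so g(0) = 0.869 > 0 and g(1) = -0.190 < 0.
Iterate (Newton) starting at ψ = 0.47:
  ψ = 0.470: g = 0.2234, g' = -0.774 → ψ = 0.759
  ψ = 0.759: g = 0.0177, g' = -0.718 → ψ = 0.783
Converged at ψ = 0.783.
Then V = ψ·F = 0.7831·131.4 = 102.9 mol/h and L = F − V = 28.5 mol/h.

V = 102.9 mol/h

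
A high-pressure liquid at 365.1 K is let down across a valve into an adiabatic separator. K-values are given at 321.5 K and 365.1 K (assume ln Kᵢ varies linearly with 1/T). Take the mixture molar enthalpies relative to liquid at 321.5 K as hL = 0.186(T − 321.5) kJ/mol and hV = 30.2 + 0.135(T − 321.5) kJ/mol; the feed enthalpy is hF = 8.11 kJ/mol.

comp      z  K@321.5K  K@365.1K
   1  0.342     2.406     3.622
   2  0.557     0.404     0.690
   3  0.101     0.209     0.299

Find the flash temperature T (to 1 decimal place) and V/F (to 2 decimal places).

Adiabatic flash: solve Rachford–Rice at each trial T, then check hF = ψ·hV(T) + (1−ψ)·hL(T).
  T = 321.5 K: K = (2.406, 0.404, 0.209), RR gives ψ = 0.078, H_out = 2.357 kJ/mol
  T = 365.1 K: K = (3.622, 0.690, 0.299), RR gives ψ = 0.624, H_out = 25.578 kJ/mol
  T = 343.3 K: K = (2.991, 0.537, 0.253), RR gives ψ = 0.338, H_out = 13.898 kJ/mol
  T = 332.4 K: K = (2.692, 0.468, 0.231), RR gives ψ = 0.211, H_out = 8.277 kJ/mol
  T = 326.9 K: K = (2.546, 0.435, 0.220), RR gives ψ = 0.145, H_out = 5.354 kJ/mol
  T = 329.6 K: K = (2.617, 0.451, 0.225), RR gives ψ = 0.178, H_out = 6.801 kJ/mol
  T = 331.0 K: K = (2.655, 0.459, 0.228), RR gives ψ = 0.194, H_out = 7.542 kJ/mol
Linear interpolation between T = 331.0 (H_out = 7.542) and T = 332.4 (H_out = 8.277) on hF = 8.11 gives T ≈ 332.1 K, at which ψ = 0.21.

T = 332.1 K, V/F = 0.21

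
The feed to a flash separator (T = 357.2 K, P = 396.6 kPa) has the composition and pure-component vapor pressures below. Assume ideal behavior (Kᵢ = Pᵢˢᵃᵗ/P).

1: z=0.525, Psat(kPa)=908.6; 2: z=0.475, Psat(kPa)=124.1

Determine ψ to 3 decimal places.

ψ = 0.396

Raoult's law: Kᵢ = Pᵢˢᵃᵗ/P = Pᵢˢᵃᵗ/396.6.
  K_1 = 908.6/396.6 = 2.29097, K_2 = 124.1/396.6 = 0.31291
Let ψ = V/F and solve Σ zᵢ(Kᵢ−1)/(1+ψ(Kᵢ−1)) = 0.
g(0) = ΣzᵢKᵢ − 1 = 0.351 and g(1) = 1 − Σzᵢ/Kᵢ = -0.747, so a root lies in (0, 1).
Iterate (Newton) starting at ψ = 0.5:
  ψ = 0.500: g = -0.0853, g' = -0.844 → ψ = 0.399
  ψ = 0.399: g = -0.0022, g' = -0.807 → ψ = 0.396
Converged at ψ = 0.396.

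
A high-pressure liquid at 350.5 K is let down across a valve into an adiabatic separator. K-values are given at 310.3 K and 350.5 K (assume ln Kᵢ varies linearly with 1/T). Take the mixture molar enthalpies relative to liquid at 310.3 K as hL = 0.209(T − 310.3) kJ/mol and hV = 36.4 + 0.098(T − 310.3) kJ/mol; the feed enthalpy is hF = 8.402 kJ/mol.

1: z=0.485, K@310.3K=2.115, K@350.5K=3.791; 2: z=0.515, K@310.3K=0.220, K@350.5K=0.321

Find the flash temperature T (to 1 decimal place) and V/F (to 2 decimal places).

T = 313.8 K, V/F = 0.21

Adiabatic flash: solve Rachford–Rice at each trial T, then check hF = ψ·hV(T) + (1−ψ)·hL(T).
  T = 310.3 K: K = (2.115, 0.220), RR gives ψ = 0.160, H_out = 5.821 kJ/mol
  T = 350.5 K: K = (3.791, 0.321), RR gives ψ = 0.530, H_out = 25.321 kJ/mol
  T = 330.4 K: K = (2.882, 0.269), RR gives ψ = 0.390, H_out = 17.517 kJ/mol
  T = 320.4 K: K = (2.483, 0.244), RR gives ψ = 0.294, H_out = 12.494 kJ/mol
  T = 315.4 K: K = (2.296, 0.232), RR gives ψ = 0.234, H_out = 9.461 kJ/mol
  T = 312.9 K: K = (2.206, 0.226), RR gives ψ = 0.200, H_out = 7.758 kJ/mol
  T = 314.1 K: K = (2.249, 0.229), RR gives ψ = 0.217, H_out = 8.593 kJ/mol
Linear interpolation between T = 312.9 (H_out = 7.758) and T = 314.1 (H_out = 8.593) on hF = 8.402 gives T ≈ 313.8 K, at which ψ = 0.21.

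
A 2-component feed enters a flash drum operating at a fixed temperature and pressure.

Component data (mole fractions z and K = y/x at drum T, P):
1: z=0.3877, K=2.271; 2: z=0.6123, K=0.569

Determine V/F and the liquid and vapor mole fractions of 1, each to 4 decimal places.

V/F = 0.4178, x_1 = 0.2532, y_1 = 0.5751

Binary case is linear: z₁(K₁−1)(1+V/F(K₂−1)) + z₂(K₂−1)(1+V/F(K₁−1)) = 0
⇒ V/F = [z₁(K₁−1)+z₂(K₂−1)] / [−(K₁−1)(K₂−1)] = 0.22887/0.54780 = 0.4178
Compositions from xᵢ = zᵢ/(1+V/F(Kᵢ−1)), yᵢ = Kᵢxᵢ:
  1: x = 0.2532, y = 0.5751
  2: x = 0.7468, y = 0.4249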